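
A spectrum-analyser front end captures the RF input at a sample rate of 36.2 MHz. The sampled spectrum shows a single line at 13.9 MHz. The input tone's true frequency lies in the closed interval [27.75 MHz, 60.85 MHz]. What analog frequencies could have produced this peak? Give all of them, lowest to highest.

50.1 MHz, 58.5 MHz

Frequencies that alias to 13.9 MHz are k·fs ± 13.9 MHz for integer k ≥ 0.
k=0: 13.9 MHz.
k=1: 22.3 MHz, 50.1 MHz.
k=2: 58.5 MHz, 86.3 MHz.
k=3: 94.7 MHz, 122.5 MHz.
Within [27.75 MHz, 60.85 MHz]: 50.1 MHz, 58.5 MHz.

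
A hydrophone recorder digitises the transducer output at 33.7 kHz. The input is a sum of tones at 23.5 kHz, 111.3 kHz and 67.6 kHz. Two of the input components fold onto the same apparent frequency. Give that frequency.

fs/2 = 16.85 kHz.
23.5 kHz > fs/2 = 16.85 kHz, folds to fs − 23.5 kHz = 10.2 kHz.
111.3 kHz mod fs = 10.2 kHz.
10.2 kHz ≤ fs/2 = 16.85 kHz, appears at 10.2 kHz.
67.6 kHz mod fs = 0.2 kHz.
0.2 kHz ≤ fs/2 = 16.85 kHz, appears at 0.2 kHz.
23.5 kHz and 111.3 kHz both map to 10.2 kHz.

10.2 kHz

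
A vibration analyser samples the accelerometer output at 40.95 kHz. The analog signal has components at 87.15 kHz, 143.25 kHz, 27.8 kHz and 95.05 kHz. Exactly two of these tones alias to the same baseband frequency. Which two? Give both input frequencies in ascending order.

27.8 kHz, 95.05 kHz

fs/2 = 20.475 kHz.
87.15 kHz mod fs = 5.25 kHz.
5.25 kHz ≤ fs/2 = 20.475 kHz, appears at 5.25 kHz.
143.25 kHz mod fs = 20.4 kHz.
20.4 kHz ≤ fs/2 = 20.475 kHz, appears at 20.4 kHz.
27.8 kHz > fs/2 = 20.475 kHz, folds to fs − 27.8 kHz = 13.15 kHz.
95.05 kHz mod fs = 13.15 kHz.
13.15 kHz ≤ fs/2 = 20.475 kHz, appears at 13.15 kHz.
27.8 kHz and 95.05 kHz both map to 13.15 kHz.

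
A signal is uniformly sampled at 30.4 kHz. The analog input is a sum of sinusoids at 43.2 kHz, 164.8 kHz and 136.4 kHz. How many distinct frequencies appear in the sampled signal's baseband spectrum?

fs/2 = 15.2 kHz.
43.2 kHz mod fs = 12.8 kHz.
12.8 kHz ≤ fs/2 = 15.2 kHz, appears at 12.8 kHz.
164.8 kHz mod fs = 12.8 kHz.
12.8 kHz ≤ fs/2 = 15.2 kHz, appears at 12.8 kHz.
136.4 kHz mod fs = 14.8 kHz.
14.8 kHz ≤ fs/2 = 15.2 kHz, appears at 14.8 kHz.
Distinct values: {12.8 kHz, 14.8 kHz} → 2.

2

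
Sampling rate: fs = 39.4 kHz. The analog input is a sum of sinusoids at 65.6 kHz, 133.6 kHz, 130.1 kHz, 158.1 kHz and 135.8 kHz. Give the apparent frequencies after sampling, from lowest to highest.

fs/2 = 19.7 kHz.
65.6 kHz mod fs = 26.2 kHz.
26.2 kHz > fs/2 = 19.7 kHz, folds to fs − 26.2 kHz = 13.2 kHz.
133.6 kHz mod fs = 15.4 kHz.
15.4 kHz ≤ fs/2 = 19.7 kHz, appears at 15.4 kHz.
130.1 kHz mod fs = 11.9 kHz.
11.9 kHz ≤ fs/2 = 19.7 kHz, appears at 11.9 kHz.
158.1 kHz mod fs = 0.5 kHz.
0.5 kHz ≤ fs/2 = 19.7 kHz, appears at 0.5 kHz.
135.8 kHz mod fs = 17.6 kHz.
17.6 kHz ≤ fs/2 = 19.7 kHz, appears at 17.6 kHz.
Distinct values: {0.5 kHz, 11.9 kHz, 13.2 kHz, 15.4 kHz, 17.6 kHz}.

0.5 kHz, 11.9 kHz, 13.2 kHz, 15.4 kHz, 17.6 kHz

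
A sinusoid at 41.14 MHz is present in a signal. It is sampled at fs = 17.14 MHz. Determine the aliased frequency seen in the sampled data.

6.86 MHz

41.14 MHz mod fs = 6.86 MHz.
6.86 MHz ≤ fs/2 = 8.57 MHz, appears at 6.86 MHz.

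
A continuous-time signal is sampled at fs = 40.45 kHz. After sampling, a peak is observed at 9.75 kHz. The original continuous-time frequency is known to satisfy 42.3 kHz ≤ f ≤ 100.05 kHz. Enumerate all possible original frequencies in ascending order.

Frequencies that alias to 9.75 kHz are k·fs ± 9.75 kHz for integer k ≥ 0.
k=0: 9.75 kHz.
k=1: 30.7 kHz, 50.2 kHz.
k=2: 71.15 kHz, 90.65 kHz.
k=3: 111.6 kHz, 131.1 kHz.
Within [42.3 kHz, 100.05 kHz]: 50.2 kHz, 71.15 kHz, 90.65 kHz.

50.2 kHz, 71.15 kHz, 90.65 kHz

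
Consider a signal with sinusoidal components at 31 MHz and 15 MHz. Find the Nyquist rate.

62 MHz

Highest-frequency component: 31 MHz.
Nyquist rate = 2 × 31 MHz = 62 MHz.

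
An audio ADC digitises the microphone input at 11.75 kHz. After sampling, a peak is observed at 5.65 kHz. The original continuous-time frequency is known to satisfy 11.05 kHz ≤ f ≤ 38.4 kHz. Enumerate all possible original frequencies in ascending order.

17.4 kHz, 17.85 kHz, 29.15 kHz, 29.6 kHz

Frequencies that alias to 5.65 kHz are k·fs ± 5.65 kHz for integer k ≥ 0.
k=0: 5.65 kHz.
k=1: 6.1 kHz, 17.4 kHz.
k=2: 17.85 kHz, 29.15 kHz.
k=3: 29.6 kHz, 40.9 kHz.
k=4: 41.35 kHz, 52.65 kHz.
Within [11.05 kHz, 38.4 kHz]: 17.4 kHz, 17.85 kHz, 29.15 kHz, 29.6 kHz.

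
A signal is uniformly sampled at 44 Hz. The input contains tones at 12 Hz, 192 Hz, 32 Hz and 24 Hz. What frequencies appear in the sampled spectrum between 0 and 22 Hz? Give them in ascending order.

12 Hz, 16 Hz, 20 Hz

fs/2 = 22 Hz.
12 Hz ≤ fs/2 = 22 Hz, passes unchanged.
192 Hz mod fs = 16 Hz.
16 Hz ≤ fs/2 = 22 Hz, appears at 16 Hz.
32 Hz > fs/2 = 22 Hz, folds to fs − 32 Hz = 12 Hz.
24 Hz > fs/2 = 22 Hz, folds to fs − 24 Hz = 20 Hz.
Distinct values: {12 Hz, 16 Hz, 20 Hz}.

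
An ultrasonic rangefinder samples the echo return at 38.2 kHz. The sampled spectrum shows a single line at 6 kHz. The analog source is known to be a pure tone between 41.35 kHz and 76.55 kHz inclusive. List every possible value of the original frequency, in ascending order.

44.2 kHz, 70.4 kHz

Frequencies that alias to 6 kHz are k·fs ± 6 kHz for integer k ≥ 0.
k=0: 6 kHz.
k=1: 32.2 kHz, 44.2 kHz.
k=2: 70.4 kHz, 82.4 kHz.
k=3: 108.6 kHz, 120.6 kHz.
Within [41.35 kHz, 76.55 kHz]: 44.2 kHz, 70.4 kHz.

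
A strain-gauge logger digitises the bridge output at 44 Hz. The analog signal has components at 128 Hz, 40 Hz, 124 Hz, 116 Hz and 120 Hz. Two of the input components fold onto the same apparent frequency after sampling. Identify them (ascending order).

fs/2 = 22 Hz.
128 Hz mod fs = 40 Hz.
40 Hz > fs/2 = 22 Hz, folds to fs − 40 Hz = 4 Hz.
40 Hz > fs/2 = 22 Hz, folds to fs − 40 Hz = 4 Hz.
124 Hz mod fs = 36 Hz.
36 Hz > fs/2 = 22 Hz, folds to fs − 36 Hz = 8 Hz.
116 Hz mod fs = 28 Hz.
28 Hz > fs/2 = 22 Hz, folds to fs − 28 Hz = 16 Hz.
120 Hz mod fs = 32 Hz.
32 Hz > fs/2 = 22 Hz, folds to fs − 32 Hz = 12 Hz.
40 Hz and 128 Hz both map to 4 Hz.

40 Hz, 128 Hz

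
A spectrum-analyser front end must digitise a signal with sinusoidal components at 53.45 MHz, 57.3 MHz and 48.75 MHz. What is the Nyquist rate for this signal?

Highest-frequency component: 57.3 MHz.
Nyquist rate = 2 × 57.3 MHz = 114.6 MHz.

114.6 MHz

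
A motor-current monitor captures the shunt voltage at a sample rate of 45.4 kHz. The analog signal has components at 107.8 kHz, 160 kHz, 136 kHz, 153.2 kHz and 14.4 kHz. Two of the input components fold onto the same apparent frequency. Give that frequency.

17 kHz

fs/2 = 22.7 kHz.
107.8 kHz mod fs = 17 kHz.
17 kHz ≤ fs/2 = 22.7 kHz, appears at 17 kHz.
160 kHz mod fs = 23.8 kHz.
23.8 kHz > fs/2 = 22.7 kHz, folds to fs − 23.8 kHz = 21.6 kHz.
136 kHz mod fs = 45.2 kHz.
45.2 kHz > fs/2 = 22.7 kHz, folds to fs − 45.2 kHz = 0.2 kHz.
153.2 kHz mod fs = 17 kHz.
17 kHz ≤ fs/2 = 22.7 kHz, appears at 17 kHz.
14.4 kHz ≤ fs/2 = 22.7 kHz, passes unchanged.
107.8 kHz and 153.2 kHz both map to 17 kHz.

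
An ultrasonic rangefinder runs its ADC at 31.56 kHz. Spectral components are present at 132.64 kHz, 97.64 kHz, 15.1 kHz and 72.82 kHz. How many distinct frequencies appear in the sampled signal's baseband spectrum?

fs/2 = 15.78 kHz.
132.64 kHz mod fs = 6.4 kHz.
6.4 kHz ≤ fs/2 = 15.78 kHz, appears at 6.4 kHz.
97.64 kHz mod fs = 2.96 kHz.
2.96 kHz ≤ fs/2 = 15.78 kHz, appears at 2.96 kHz.
15.1 kHz ≤ fs/2 = 15.78 kHz, passes unchanged.
72.82 kHz mod fs = 9.7 kHz.
9.7 kHz ≤ fs/2 = 15.78 kHz, appears at 9.7 kHz.
Distinct values: {2.96 kHz, 6.4 kHz, 9.7 kHz, 15.1 kHz} → 4.

4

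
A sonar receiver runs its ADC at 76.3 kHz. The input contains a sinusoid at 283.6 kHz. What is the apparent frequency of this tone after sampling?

21.6 kHz

283.6 kHz mod fs = 54.7 kHz.
54.7 kHz > fs/2 = 38.15 kHz, folds to fs − 54.7 kHz = 21.6 kHz.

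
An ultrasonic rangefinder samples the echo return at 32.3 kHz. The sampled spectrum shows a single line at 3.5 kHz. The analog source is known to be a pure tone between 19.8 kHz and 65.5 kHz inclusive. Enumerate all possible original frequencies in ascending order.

28.8 kHz, 35.8 kHz, 61.1 kHz

Frequencies that alias to 3.5 kHz are k·fs ± 3.5 kHz for integer k ≥ 0.
k=0: 3.5 kHz.
k=1: 28.8 kHz, 35.8 kHz.
k=2: 61.1 kHz, 68.1 kHz.
k=3: 93.4 kHz, 100.4 kHz.
Within [19.8 kHz, 65.5 kHz]: 28.8 kHz, 35.8 kHz, 61.1 kHz.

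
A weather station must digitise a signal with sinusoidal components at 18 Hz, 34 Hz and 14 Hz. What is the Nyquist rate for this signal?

68 Hz

Highest-frequency component: 34 Hz.
Nyquist rate = 2 × 34 Hz = 68 Hz.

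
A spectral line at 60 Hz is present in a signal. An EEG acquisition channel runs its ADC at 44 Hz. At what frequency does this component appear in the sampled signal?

60 Hz mod fs = 16 Hz.
16 Hz ≤ fs/2 = 22 Hz, appears at 16 Hz.

16 Hz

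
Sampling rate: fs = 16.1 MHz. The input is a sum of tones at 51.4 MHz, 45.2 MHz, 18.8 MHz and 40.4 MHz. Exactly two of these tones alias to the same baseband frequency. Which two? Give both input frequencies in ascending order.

45.2 MHz, 51.4 MHz

fs/2 = 8.05 MHz.
51.4 MHz mod fs = 3.1 MHz.
3.1 MHz ≤ fs/2 = 8.05 MHz, appears at 3.1 MHz.
45.2 MHz mod fs = 13 MHz.
13 MHz > fs/2 = 8.05 MHz, folds to fs − 13 MHz = 3.1 MHz.
18.8 MHz mod fs = 2.7 MHz.
2.7 MHz ≤ fs/2 = 8.05 MHz, appears at 2.7 MHz.
40.4 MHz mod fs = 8.2 MHz.
8.2 MHz > fs/2 = 8.05 MHz, folds to fs − 8.2 MHz = 7.9 MHz.
45.2 MHz and 51.4 MHz both map to 3.1 MHz.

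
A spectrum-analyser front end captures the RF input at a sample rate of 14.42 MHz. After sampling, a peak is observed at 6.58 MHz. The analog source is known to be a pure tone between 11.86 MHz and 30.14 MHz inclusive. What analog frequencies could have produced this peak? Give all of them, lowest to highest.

21 MHz, 22.26 MHz

Frequencies that alias to 6.58 MHz are k·fs ± 6.58 MHz for integer k ≥ 0.
k=0: 6.58 MHz.
k=1: 7.84 MHz, 21 MHz.
k=2: 22.26 MHz, 35.42 MHz.
k=3: 36.68 MHz, 49.84 MHz.
Within [11.86 MHz, 30.14 MHz]: 21 MHz, 22.26 MHz.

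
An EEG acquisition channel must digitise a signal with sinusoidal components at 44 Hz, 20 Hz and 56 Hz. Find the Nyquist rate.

Highest-frequency component: 56 Hz.
Nyquist rate = 2 × 56 Hz = 112 Hz.

112 Hz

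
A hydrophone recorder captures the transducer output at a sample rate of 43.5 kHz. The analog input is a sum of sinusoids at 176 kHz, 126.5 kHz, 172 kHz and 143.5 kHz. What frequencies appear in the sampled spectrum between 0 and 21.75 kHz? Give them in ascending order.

2 kHz, 4 kHz, 13 kHz

fs/2 = 21.75 kHz.
176 kHz mod fs = 2 kHz.
2 kHz ≤ fs/2 = 21.75 kHz, appears at 2 kHz.
126.5 kHz mod fs = 39.5 kHz.
39.5 kHz > fs/2 = 21.75 kHz, folds to fs − 39.5 kHz = 4 kHz.
172 kHz mod fs = 41.5 kHz.
41.5 kHz > fs/2 = 21.75 kHz, folds to fs − 41.5 kHz = 2 kHz.
143.5 kHz mod fs = 13 kHz.
13 kHz ≤ fs/2 = 21.75 kHz, appears at 13 kHz.
Distinct values: {2 kHz, 4 kHz, 13 kHz}.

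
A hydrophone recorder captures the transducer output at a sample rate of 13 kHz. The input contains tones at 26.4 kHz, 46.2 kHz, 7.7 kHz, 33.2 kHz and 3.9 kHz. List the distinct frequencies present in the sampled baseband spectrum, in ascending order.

0.4 kHz, 3.9 kHz, 5.3 kHz, 5.8 kHz

fs/2 = 6.5 kHz.
26.4 kHz mod fs = 0.4 kHz.
0.4 kHz ≤ fs/2 = 6.5 kHz, appears at 0.4 kHz.
46.2 kHz mod fs = 7.2 kHz.
7.2 kHz > fs/2 = 6.5 kHz, folds to fs − 7.2 kHz = 5.8 kHz.
7.7 kHz > fs/2 = 6.5 kHz, folds to fs − 7.7 kHz = 5.3 kHz.
33.2 kHz mod fs = 7.2 kHz.
7.2 kHz > fs/2 = 6.5 kHz, folds to fs − 7.2 kHz = 5.8 kHz.
3.9 kHz ≤ fs/2 = 6.5 kHz, passes unchanged.
Distinct values: {0.4 kHz, 3.9 kHz, 5.3 kHz, 5.8 kHz}.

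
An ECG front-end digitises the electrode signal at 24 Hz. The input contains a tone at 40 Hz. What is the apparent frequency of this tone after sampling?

8 Hz

40 Hz mod fs = 16 Hz.
16 Hz > fs/2 = 12 Hz, folds to fs − 16 Hz = 8 Hz.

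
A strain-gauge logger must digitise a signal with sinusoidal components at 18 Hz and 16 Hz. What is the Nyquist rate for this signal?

Highest-frequency component: 18 Hz.
Nyquist rate = 2 × 18 Hz = 36 Hz.

36 Hz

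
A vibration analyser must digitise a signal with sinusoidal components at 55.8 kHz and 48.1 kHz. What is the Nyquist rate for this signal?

Highest-frequency component: 55.8 kHz.
Nyquist rate = 2 × 55.8 kHz = 111.6 kHz.

111.6 kHz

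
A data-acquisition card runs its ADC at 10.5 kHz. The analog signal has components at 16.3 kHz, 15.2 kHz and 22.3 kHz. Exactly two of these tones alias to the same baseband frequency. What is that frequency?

fs/2 = 5.25 kHz.
16.3 kHz mod fs = 5.8 kHz.
5.8 kHz > fs/2 = 5.25 kHz, folds to fs − 5.8 kHz = 4.7 kHz.
15.2 kHz mod fs = 4.7 kHz.
4.7 kHz ≤ fs/2 = 5.25 kHz, appears at 4.7 kHz.
22.3 kHz mod fs = 1.3 kHz.
1.3 kHz ≤ fs/2 = 5.25 kHz, appears at 1.3 kHz.
15.2 kHz and 16.3 kHz both map to 4.7 kHz.

4.7 kHz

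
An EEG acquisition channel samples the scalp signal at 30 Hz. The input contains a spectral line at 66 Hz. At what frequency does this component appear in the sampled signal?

66 Hz mod fs = 6 Hz.
6 Hz ≤ fs/2 = 15 Hz, appears at 6 Hz.

6 Hz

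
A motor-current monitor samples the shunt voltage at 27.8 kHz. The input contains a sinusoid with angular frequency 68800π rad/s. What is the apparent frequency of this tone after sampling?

ω = 68800π rad/s → f = ω/(2π) = 34400 Hz = 34.4 kHz.
34.4 kHz mod fs = 6.6 kHz.
6.6 kHz ≤ fs/2 = 13.9 kHz, appears at 6.6 kHz.

6.6 kHz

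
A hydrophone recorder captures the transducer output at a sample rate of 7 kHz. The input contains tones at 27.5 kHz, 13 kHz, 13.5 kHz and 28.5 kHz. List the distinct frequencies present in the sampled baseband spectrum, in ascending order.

fs/2 = 3.5 kHz.
27.5 kHz mod fs = 6.5 kHz.
6.5 kHz > fs/2 = 3.5 kHz, folds to fs − 6.5 kHz = 0.5 kHz.
13 kHz mod fs = 6 kHz.
6 kHz > fs/2 = 3.5 kHz, folds to fs − 6 kHz = 1 kHz.
13.5 kHz mod fs = 6.5 kHz.
6.5 kHz > fs/2 = 3.5 kHz, folds to fs − 6.5 kHz = 0.5 kHz.
28.5 kHz mod fs = 0.5 kHz.
0.5 kHz ≤ fs/2 = 3.5 kHz, appears at 0.5 kHz.
Distinct values: {0.5 kHz, 1 kHz}.

0.5 kHz, 1 kHz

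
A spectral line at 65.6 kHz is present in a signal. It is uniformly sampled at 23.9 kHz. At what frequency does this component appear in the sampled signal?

6.1 kHz

65.6 kHz mod fs = 17.8 kHz.
17.8 kHz > fs/2 = 11.95 kHz, folds to fs − 17.8 kHz = 6.1 kHz.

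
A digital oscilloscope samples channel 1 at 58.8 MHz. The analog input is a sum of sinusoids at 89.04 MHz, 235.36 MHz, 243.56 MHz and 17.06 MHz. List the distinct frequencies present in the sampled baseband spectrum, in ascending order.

0.16 MHz, 8.36 MHz, 17.06 MHz, 28.56 MHz

fs/2 = 29.4 MHz.
89.04 MHz mod fs = 30.24 MHz.
30.24 MHz > fs/2 = 29.4 MHz, folds to fs − 30.24 MHz = 28.56 MHz.
235.36 MHz mod fs = 0.16 MHz.
0.16 MHz ≤ fs/2 = 29.4 MHz, appears at 0.16 MHz.
243.56 MHz mod fs = 8.36 MHz.
8.36 MHz ≤ fs/2 = 29.4 MHz, appears at 8.36 MHz.
17.06 MHz ≤ fs/2 = 29.4 MHz, passes unchanged.
Distinct values: {0.16 MHz, 8.36 MHz, 17.06 MHz, 28.56 MHz}.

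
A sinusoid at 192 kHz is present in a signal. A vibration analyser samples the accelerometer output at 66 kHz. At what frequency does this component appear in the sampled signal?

6 kHz

192 kHz mod fs = 60 kHz.
60 kHz > fs/2 = 33 kHz, folds to fs − 60 kHz = 6 kHz.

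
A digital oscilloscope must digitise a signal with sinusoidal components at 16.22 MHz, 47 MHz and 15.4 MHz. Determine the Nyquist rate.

94 MHz

Highest-frequency component: 47 MHz.
Nyquist rate = 2 × 47 MHz = 94 MHz.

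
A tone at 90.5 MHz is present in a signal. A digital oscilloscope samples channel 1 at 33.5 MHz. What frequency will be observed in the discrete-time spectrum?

90.5 MHz mod fs = 23.5 MHz.
23.5 MHz > fs/2 = 16.75 MHz, folds to fs − 23.5 MHz = 10 MHz.

10 MHz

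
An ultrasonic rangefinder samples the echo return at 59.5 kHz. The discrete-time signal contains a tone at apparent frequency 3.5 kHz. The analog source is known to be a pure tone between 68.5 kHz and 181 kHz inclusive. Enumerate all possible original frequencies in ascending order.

Frequencies that alias to 3.5 kHz are k·fs ± 3.5 kHz for integer k ≥ 0.
k=0: 3.5 kHz.
k=1: 56 kHz, 63 kHz.
k=2: 115.5 kHz, 122.5 kHz.
k=3: 175 kHz, 182 kHz.
k=4: 234.5 kHz, 241.5 kHz.
Within [68.5 kHz, 181 kHz]: 115.5 kHz, 122.5 kHz, 175 kHz.

115.5 kHz, 122.5 kHz, 175 kHz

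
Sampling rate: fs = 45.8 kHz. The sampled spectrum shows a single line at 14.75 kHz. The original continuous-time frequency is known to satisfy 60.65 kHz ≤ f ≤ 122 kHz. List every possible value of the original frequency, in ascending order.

76.85 kHz, 106.35 kHz

Frequencies that alias to 14.75 kHz are k·fs ± 14.75 kHz for integer k ≥ 0.
k=0: 14.75 kHz.
k=1: 31.05 kHz, 60.55 kHz.
k=2: 76.85 kHz, 106.35 kHz.
k=3: 122.65 kHz, 152.15 kHz.
Within [60.65 kHz, 122 kHz]: 76.85 kHz, 106.35 kHz.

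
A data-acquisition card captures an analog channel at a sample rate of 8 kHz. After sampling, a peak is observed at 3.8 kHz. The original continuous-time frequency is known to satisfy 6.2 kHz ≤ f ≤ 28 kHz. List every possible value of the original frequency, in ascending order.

Frequencies that alias to 3.8 kHz are k·fs ± 3.8 kHz for integer k ≥ 0.
k=0: 3.8 kHz.
k=1: 4.2 kHz, 11.8 kHz.
k=2: 12.2 kHz, 19.8 kHz.
k=3: 20.2 kHz, 27.8 kHz.
k=4: 28.2 kHz, 35.8 kHz.
Within [6.2 kHz, 28 kHz]: 11.8 kHz, 12.2 kHz, 19.8 kHz, 20.2 kHz, 27.8 kHz.

11.8 kHz, 12.2 kHz, 19.8 kHz, 20.2 kHz, 27.8 kHz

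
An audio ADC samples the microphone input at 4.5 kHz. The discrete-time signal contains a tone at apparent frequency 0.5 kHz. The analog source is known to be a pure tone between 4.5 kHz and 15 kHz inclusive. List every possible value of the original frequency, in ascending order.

5 kHz, 8.5 kHz, 9.5 kHz, 13 kHz, 14 kHz

Frequencies that alias to 0.5 kHz are k·fs ± 0.5 kHz for integer k ≥ 0.
k=0: 0.5 kHz.
k=1: 4 kHz, 5 kHz.
k=2: 8.5 kHz, 9.5 kHz.
k=3: 13 kHz, 14 kHz.
k=4: 17.5 kHz, 18.5 kHz.
Within [4.5 kHz, 15 kHz]: 5 kHz, 8.5 kHz, 9.5 kHz, 13 kHz, 14 kHz.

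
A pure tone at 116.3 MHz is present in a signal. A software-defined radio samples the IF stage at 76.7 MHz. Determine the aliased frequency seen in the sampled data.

37.1 MHz

116.3 MHz mod fs = 39.6 MHz.
39.6 MHz > fs/2 = 38.35 MHz, folds to fs − 39.6 MHz = 37.1 MHz.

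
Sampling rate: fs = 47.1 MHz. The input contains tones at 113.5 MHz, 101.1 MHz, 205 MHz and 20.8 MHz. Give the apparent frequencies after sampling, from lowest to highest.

6.9 MHz, 16.6 MHz, 19.3 MHz, 20.8 MHz

fs/2 = 23.55 MHz.
113.5 MHz mod fs = 19.3 MHz.
19.3 MHz ≤ fs/2 = 23.55 MHz, appears at 19.3 MHz.
101.1 MHz mod fs = 6.9 MHz.
6.9 MHz ≤ fs/2 = 23.55 MHz, appears at 6.9 MHz.
205 MHz mod fs = 16.6 MHz.
16.6 MHz ≤ fs/2 = 23.55 MHz, appears at 16.6 MHz.
20.8 MHz ≤ fs/2 = 23.55 MHz, passes unchanged.
Distinct values: {6.9 MHz, 16.6 MHz, 19.3 MHz, 20.8 MHz}.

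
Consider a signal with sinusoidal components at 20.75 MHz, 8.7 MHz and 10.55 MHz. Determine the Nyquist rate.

41.5 MHz

Highest-frequency component: 20.75 MHz.
Nyquist rate = 2 × 20.75 MHz = 41.5 MHz.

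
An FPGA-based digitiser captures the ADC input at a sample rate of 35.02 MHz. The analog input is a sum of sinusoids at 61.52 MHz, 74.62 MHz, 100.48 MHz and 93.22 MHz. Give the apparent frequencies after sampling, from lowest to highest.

fs/2 = 17.51 MHz.
61.52 MHz mod fs = 26.5 MHz.
26.5 MHz > fs/2 = 17.51 MHz, folds to fs − 26.5 MHz = 8.52 MHz.
74.62 MHz mod fs = 4.58 MHz.
4.58 MHz ≤ fs/2 = 17.51 MHz, appears at 4.58 MHz.
100.48 MHz mod fs = 30.44 MHz.
30.44 MHz > fs/2 = 17.51 MHz, folds to fs − 30.44 MHz = 4.58 MHz.
93.22 MHz mod fs = 23.18 MHz.
23.18 MHz > fs/2 = 17.51 MHz, folds to fs − 23.18 MHz = 11.84 MHz.
Distinct values: {4.58 MHz, 8.52 MHz, 11.84 MHz}.

4.58 MHz, 8.52 MHz, 11.84 MHz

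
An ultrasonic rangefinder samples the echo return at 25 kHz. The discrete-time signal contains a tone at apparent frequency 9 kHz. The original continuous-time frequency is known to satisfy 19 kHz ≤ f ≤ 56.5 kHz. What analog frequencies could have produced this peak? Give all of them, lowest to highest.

Frequencies that alias to 9 kHz are k·fs ± 9 kHz for integer k ≥ 0.
k=0: 9 kHz.
k=1: 16 kHz, 34 kHz.
k=2: 41 kHz, 59 kHz.
k=3: 66 kHz, 84 kHz.
Within [19 kHz, 56.5 kHz]: 34 kHz, 41 kHz.

34 kHz, 41 kHz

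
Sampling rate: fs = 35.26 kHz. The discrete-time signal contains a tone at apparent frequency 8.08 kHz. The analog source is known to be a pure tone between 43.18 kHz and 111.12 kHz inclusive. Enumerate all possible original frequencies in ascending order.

43.34 kHz, 62.44 kHz, 78.6 kHz, 97.7 kHz

Frequencies that alias to 8.08 kHz are k·fs ± 8.08 kHz for integer k ≥ 0.
k=0: 8.08 kHz.
k=1: 27.18 kHz, 43.34 kHz.
k=2: 62.44 kHz, 78.6 kHz.
k=3: 97.7 kHz, 113.86 kHz.
k=4: 132.96 kHz, 149.12 kHz.
Within [43.18 kHz, 111.12 kHz]: 43.34 kHz, 62.44 kHz, 78.6 kHz, 97.7 kHz.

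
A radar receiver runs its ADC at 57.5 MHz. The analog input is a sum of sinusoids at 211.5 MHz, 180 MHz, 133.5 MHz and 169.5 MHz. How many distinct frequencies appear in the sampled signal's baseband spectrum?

3

fs/2 = 28.75 MHz.
211.5 MHz mod fs = 39 MHz.
39 MHz > fs/2 = 28.75 MHz, folds to fs − 39 MHz = 18.5 MHz.
180 MHz mod fs = 7.5 MHz.
7.5 MHz ≤ fs/2 = 28.75 MHz, appears at 7.5 MHz.
133.5 MHz mod fs = 18.5 MHz.
18.5 MHz ≤ fs/2 = 28.75 MHz, appears at 18.5 MHz.
169.5 MHz mod fs = 54.5 MHz.
54.5 MHz > fs/2 = 28.75 MHz, folds to fs − 54.5 MHz = 3 MHz.
Distinct values: {3 MHz, 7.5 MHz, 18.5 MHz} → 3.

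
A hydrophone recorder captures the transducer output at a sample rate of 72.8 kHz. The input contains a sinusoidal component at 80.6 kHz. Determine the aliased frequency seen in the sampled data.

80.6 kHz mod fs = 7.8 kHz.
7.8 kHz ≤ fs/2 = 36.4 kHz, appears at 7.8 kHz.

7.8 kHz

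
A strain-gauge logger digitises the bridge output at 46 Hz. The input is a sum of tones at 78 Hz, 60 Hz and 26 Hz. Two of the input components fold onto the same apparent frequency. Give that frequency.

14 Hz

fs/2 = 23 Hz.
78 Hz mod fs = 32 Hz.
32 Hz > fs/2 = 23 Hz, folds to fs − 32 Hz = 14 Hz.
60 Hz mod fs = 14 Hz.
14 Hz ≤ fs/2 = 23 Hz, appears at 14 Hz.
26 Hz > fs/2 = 23 Hz, folds to fs − 26 Hz = 20 Hz.
60 Hz and 78 Hz both map to 14 Hz.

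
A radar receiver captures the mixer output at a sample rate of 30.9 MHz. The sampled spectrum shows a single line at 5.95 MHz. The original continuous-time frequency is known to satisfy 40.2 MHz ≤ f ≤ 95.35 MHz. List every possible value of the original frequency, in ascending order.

55.85 MHz, 67.75 MHz, 86.75 MHz

Frequencies that alias to 5.95 MHz are k·fs ± 5.95 MHz for integer k ≥ 0.
k=0: 5.95 MHz.
k=1: 24.95 MHz, 36.85 MHz.
k=2: 55.85 MHz, 67.75 MHz.
k=3: 86.75 MHz, 98.65 MHz.
k=4: 117.65 MHz, 129.55 MHz.
Within [40.2 MHz, 95.35 MHz]: 55.85 MHz, 67.75 MHz, 86.75 MHz.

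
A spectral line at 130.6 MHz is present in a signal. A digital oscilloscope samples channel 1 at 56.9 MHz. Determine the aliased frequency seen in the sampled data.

16.8 MHz

130.6 MHz mod fs = 16.8 MHz.
16.8 MHz ≤ fs/2 = 28.45 MHz, appears at 16.8 MHz.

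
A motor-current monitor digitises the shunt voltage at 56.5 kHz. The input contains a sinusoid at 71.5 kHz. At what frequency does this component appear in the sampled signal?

15 kHz

71.5 kHz mod fs = 15 kHz.
15 kHz ≤ fs/2 = 28.25 kHz, appears at 15 kHz.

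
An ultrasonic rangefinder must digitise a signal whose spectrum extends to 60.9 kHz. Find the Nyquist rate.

Nyquist rate = 2 × 60.9 kHz = 121.8 kHz.

121.8 kHz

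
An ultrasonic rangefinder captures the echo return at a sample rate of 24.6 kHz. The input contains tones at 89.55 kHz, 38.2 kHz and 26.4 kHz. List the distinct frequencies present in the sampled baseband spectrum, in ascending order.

fs/2 = 12.3 kHz.
89.55 kHz mod fs = 15.75 kHz.
15.75 kHz > fs/2 = 12.3 kHz, folds to fs − 15.75 kHz = 8.85 kHz.
38.2 kHz mod fs = 13.6 kHz.
13.6 kHz > fs/2 = 12.3 kHz, folds to fs − 13.6 kHz = 11 kHz.
26.4 kHz mod fs = 1.8 kHz.
1.8 kHz ≤ fs/2 = 12.3 kHz, appears at 1.8 kHz.
Distinct values: {1.8 kHz, 8.85 kHz, 11 kHz}.

1.8 kHz, 8.85 kHz, 11 kHz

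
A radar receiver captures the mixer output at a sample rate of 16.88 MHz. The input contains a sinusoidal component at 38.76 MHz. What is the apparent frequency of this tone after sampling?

5 MHz

38.76 MHz mod fs = 5 MHz.
5 MHz ≤ fs/2 = 8.44 MHz, appears at 5 MHz.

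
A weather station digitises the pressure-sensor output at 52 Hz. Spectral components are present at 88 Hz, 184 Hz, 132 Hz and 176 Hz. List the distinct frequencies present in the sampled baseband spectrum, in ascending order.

16 Hz, 20 Hz, 24 Hz

fs/2 = 26 Hz.
88 Hz mod fs = 36 Hz.
36 Hz > fs/2 = 26 Hz, folds to fs − 36 Hz = 16 Hz.
184 Hz mod fs = 28 Hz.
28 Hz > fs/2 = 26 Hz, folds to fs − 28 Hz = 24 Hz.
132 Hz mod fs = 28 Hz.
28 Hz > fs/2 = 26 Hz, folds to fs − 28 Hz = 24 Hz.
176 Hz mod fs = 20 Hz.
20 Hz ≤ fs/2 = 26 Hz, appears at 20 Hz.
Distinct values: {16 Hz, 20 Hz, 24 Hz}.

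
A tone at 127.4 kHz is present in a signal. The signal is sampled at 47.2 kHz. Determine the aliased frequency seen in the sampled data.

127.4 kHz mod fs = 33 kHz.
33 kHz > fs/2 = 23.6 kHz, folds to fs − 33 kHz = 14.2 kHz.

14.2 kHz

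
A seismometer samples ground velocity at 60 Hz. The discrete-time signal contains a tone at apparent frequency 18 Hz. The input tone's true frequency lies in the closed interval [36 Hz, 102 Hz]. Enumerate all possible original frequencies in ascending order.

Frequencies that alias to 18 Hz are k·fs ± 18 Hz for integer k ≥ 0.
k=0: 18 Hz.
k=1: 42 Hz, 78 Hz.
k=2: 102 Hz, 138 Hz.
k=3: 162 Hz, 198 Hz.
Within [36 Hz, 102 Hz]: 42 Hz, 78 Hz, 102 Hz.

42 Hz, 78 Hz, 102 Hz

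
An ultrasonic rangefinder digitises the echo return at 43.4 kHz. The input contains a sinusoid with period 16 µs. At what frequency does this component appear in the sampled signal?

T = 16 µs → f = 1/T = 62.5 kHz.
62.5 kHz mod fs = 19.1 kHz.
19.1 kHz ≤ fs/2 = 21.7 kHz, appears at 19.1 kHz.

19.1 kHz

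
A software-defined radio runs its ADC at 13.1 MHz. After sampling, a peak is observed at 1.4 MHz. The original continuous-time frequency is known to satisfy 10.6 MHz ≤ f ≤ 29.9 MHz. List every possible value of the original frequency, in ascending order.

11.7 MHz, 14.5 MHz, 24.8 MHz, 27.6 MHz

Frequencies that alias to 1.4 MHz are k·fs ± 1.4 MHz for integer k ≥ 0.
k=0: 1.4 MHz.
k=1: 11.7 MHz, 14.5 MHz.
k=2: 24.8 MHz, 27.6 MHz.
k=3: 37.9 MHz, 40.7 MHz.
Within [10.6 MHz, 29.9 MHz]: 11.7 MHz, 14.5 MHz, 24.8 MHz, 27.6 MHz.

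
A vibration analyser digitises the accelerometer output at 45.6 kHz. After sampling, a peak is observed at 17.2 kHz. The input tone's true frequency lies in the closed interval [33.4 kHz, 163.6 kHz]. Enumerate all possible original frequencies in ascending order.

Frequencies that alias to 17.2 kHz are k·fs ± 17.2 kHz for integer k ≥ 0.
k=0: 17.2 kHz.
k=1: 28.4 kHz, 62.8 kHz.
k=2: 74 kHz, 108.4 kHz.
k=3: 119.6 kHz, 154 kHz.
k=4: 165.2 kHz, 199.6 kHz.
Within [33.4 kHz, 163.6 kHz]: 62.8 kHz, 74 kHz, 108.4 kHz, 119.6 kHz, 154 kHz.

62.8 kHz, 74 kHz, 108.4 kHz, 119.6 kHz, 154 kHz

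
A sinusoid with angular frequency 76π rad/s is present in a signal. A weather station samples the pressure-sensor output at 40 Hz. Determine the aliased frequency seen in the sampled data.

2 Hz

ω = 76π rad/s → f = ω/(2π) = 38 Hz.
38 Hz > fs/2 = 20 Hz, folds to fs − 38 Hz = 2 Hz.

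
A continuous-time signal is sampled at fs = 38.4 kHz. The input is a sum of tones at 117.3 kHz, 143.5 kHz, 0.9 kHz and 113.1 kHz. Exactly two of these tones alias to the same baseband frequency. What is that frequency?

fs/2 = 19.2 kHz.
117.3 kHz mod fs = 2.1 kHz.
2.1 kHz ≤ fs/2 = 19.2 kHz, appears at 2.1 kHz.
143.5 kHz mod fs = 28.3 kHz.
28.3 kHz > fs/2 = 19.2 kHz, folds to fs − 28.3 kHz = 10.1 kHz.
0.9 kHz ≤ fs/2 = 19.2 kHz, passes unchanged.
113.1 kHz mod fs = 36.3 kHz.
36.3 kHz > fs/2 = 19.2 kHz, folds to fs − 36.3 kHz = 2.1 kHz.
113.1 kHz and 117.3 kHz both map to 2.1 kHz.

2.1 kHz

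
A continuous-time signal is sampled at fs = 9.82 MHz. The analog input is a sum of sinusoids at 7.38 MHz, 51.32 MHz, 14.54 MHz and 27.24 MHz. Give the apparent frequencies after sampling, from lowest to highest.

fs/2 = 4.91 MHz.
7.38 MHz > fs/2 = 4.91 MHz, folds to fs − 7.38 MHz = 2.44 MHz.
51.32 MHz mod fs = 2.22 MHz.
2.22 MHz ≤ fs/2 = 4.91 MHz, appears at 2.22 MHz.
14.54 MHz mod fs = 4.72 MHz.
4.72 MHz ≤ fs/2 = 4.91 MHz, appears at 4.72 MHz.
27.24 MHz mod fs = 7.6 MHz.
7.6 MHz > fs/2 = 4.91 MHz, folds to fs − 7.6 MHz = 2.22 MHz.
Distinct values: {2.22 MHz, 2.44 MHz, 4.72 MHz}.

2.22 MHz, 2.44 MHz, 4.72 MHz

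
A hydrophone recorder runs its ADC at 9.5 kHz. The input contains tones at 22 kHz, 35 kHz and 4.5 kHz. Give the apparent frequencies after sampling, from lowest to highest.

3 kHz, 4.5 kHz

fs/2 = 4.75 kHz.
22 kHz mod fs = 3 kHz.
3 kHz ≤ fs/2 = 4.75 kHz, appears at 3 kHz.
35 kHz mod fs = 6.5 kHz.
6.5 kHz > fs/2 = 4.75 kHz, folds to fs − 6.5 kHz = 3 kHz.
4.5 kHz ≤ fs/2 = 4.75 kHz, passes unchanged.
Distinct values: {3 kHz, 4.5 kHz}.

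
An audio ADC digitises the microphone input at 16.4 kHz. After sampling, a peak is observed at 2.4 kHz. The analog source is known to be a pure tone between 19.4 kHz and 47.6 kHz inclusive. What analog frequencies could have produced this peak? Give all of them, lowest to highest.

Frequencies that alias to 2.4 kHz are k·fs ± 2.4 kHz for integer k ≥ 0.
k=0: 2.4 kHz.
k=1: 14 kHz, 18.8 kHz.
k=2: 30.4 kHz, 35.2 kHz.
k=3: 46.8 kHz, 51.6 kHz.
k=4: 63.2 kHz, 68 kHz.
Within [19.4 kHz, 47.6 kHz]: 30.4 kHz, 35.2 kHz, 46.8 kHz.

30.4 kHz, 35.2 kHz, 46.8 kHz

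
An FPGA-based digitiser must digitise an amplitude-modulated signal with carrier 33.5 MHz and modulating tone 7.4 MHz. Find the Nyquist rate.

AM sidebands sit at fc ± fm = 26.1 MHz and 40.9 MHz.
Highest-frequency component: 40.9 MHz.
Nyquist rate = 2 × 40.9 MHz = 81.8 MHz.

81.8 MHz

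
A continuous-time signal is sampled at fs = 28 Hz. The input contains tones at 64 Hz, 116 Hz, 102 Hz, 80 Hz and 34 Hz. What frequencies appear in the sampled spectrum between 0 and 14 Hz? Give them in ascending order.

fs/2 = 14 Hz.
64 Hz mod fs = 8 Hz.
8 Hz ≤ fs/2 = 14 Hz, appears at 8 Hz.
116 Hz mod fs = 4 Hz.
4 Hz ≤ fs/2 = 14 Hz, appears at 4 Hz.
102 Hz mod fs = 18 Hz.
18 Hz > fs/2 = 14 Hz, folds to fs − 18 Hz = 10 Hz.
80 Hz mod fs = 24 Hz.
24 Hz > fs/2 = 14 Hz, folds to fs − 24 Hz = 4 Hz.
34 Hz mod fs = 6 Hz.
6 Hz ≤ fs/2 = 14 Hz, appears at 6 Hz.
Distinct values: {4 Hz, 6 Hz, 8 Hz, 10 Hz}.

4 Hz, 6 Hz, 8 Hz, 10 Hz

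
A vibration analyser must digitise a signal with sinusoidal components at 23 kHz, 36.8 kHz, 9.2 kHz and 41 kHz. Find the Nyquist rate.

Highest-frequency component: 41 kHz.
Nyquist rate = 2 × 41 kHz = 82 kHz.

82 kHz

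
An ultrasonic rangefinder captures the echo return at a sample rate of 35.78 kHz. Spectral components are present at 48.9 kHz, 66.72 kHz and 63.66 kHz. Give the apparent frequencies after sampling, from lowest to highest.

fs/2 = 17.89 kHz.
48.9 kHz mod fs = 13.12 kHz.
13.12 kHz ≤ fs/2 = 17.89 kHz, appears at 13.12 kHz.
66.72 kHz mod fs = 30.94 kHz.
30.94 kHz > fs/2 = 17.89 kHz, folds to fs − 30.94 kHz = 4.84 kHz.
63.66 kHz mod fs = 27.88 kHz.
27.88 kHz > fs/2 = 17.89 kHz, folds to fs − 27.88 kHz = 7.9 kHz.
Distinct values: {4.84 kHz, 7.9 kHz, 13.12 kHz}.

4.84 kHz, 7.9 kHz, 13.12 kHz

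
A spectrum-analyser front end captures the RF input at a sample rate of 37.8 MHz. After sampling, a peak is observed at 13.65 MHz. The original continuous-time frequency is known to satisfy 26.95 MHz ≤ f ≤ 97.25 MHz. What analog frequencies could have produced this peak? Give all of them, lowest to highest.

Frequencies that alias to 13.65 MHz are k·fs ± 13.65 MHz for integer k ≥ 0.
k=0: 13.65 MHz.
k=1: 24.15 MHz, 51.45 MHz.
k=2: 61.95 MHz, 89.25 MHz.
k=3: 99.75 MHz, 127.05 MHz.
Within [26.95 MHz, 97.25 MHz]: 51.45 MHz, 61.95 MHz, 89.25 MHz.

51.45 MHz, 61.95 MHz, 89.25 MHz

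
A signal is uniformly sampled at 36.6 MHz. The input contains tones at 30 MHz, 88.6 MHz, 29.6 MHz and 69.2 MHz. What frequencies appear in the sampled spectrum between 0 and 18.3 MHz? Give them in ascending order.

4 MHz, 6.6 MHz, 7 MHz, 15.4 MHz

fs/2 = 18.3 MHz.
30 MHz > fs/2 = 18.3 MHz, folds to fs − 30 MHz = 6.6 MHz.
88.6 MHz mod fs = 15.4 MHz.
15.4 MHz ≤ fs/2 = 18.3 MHz, appears at 15.4 MHz.
29.6 MHz > fs/2 = 18.3 MHz, folds to fs − 29.6 MHz = 7 MHz.
69.2 MHz mod fs = 32.6 MHz.
32.6 MHz > fs/2 = 18.3 MHz, folds to fs − 32.6 MHz = 4 MHz.
Distinct values: {4 MHz, 6.6 MHz, 7 MHz, 15.4 MHz}.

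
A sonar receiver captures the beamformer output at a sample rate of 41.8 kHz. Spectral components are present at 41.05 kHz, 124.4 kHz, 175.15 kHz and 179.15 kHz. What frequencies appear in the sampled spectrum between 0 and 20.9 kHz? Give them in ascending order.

fs/2 = 20.9 kHz.
41.05 kHz > fs/2 = 20.9 kHz, folds to fs − 41.05 kHz = 0.75 kHz.
124.4 kHz mod fs = 40.8 kHz.
40.8 kHz > fs/2 = 20.9 kHz, folds to fs − 40.8 kHz = 1 kHz.
175.15 kHz mod fs = 7.95 kHz.
7.95 kHz ≤ fs/2 = 20.9 kHz, appears at 7.95 kHz.
179.15 kHz mod fs = 11.95 kHz.
11.95 kHz ≤ fs/2 = 20.9 kHz, appears at 11.95 kHz.
Distinct values: {0.75 kHz, 1 kHz, 7.95 kHz, 11.95 kHz}.

0.75 kHz, 1 kHz, 7.95 kHz, 11.95 kHz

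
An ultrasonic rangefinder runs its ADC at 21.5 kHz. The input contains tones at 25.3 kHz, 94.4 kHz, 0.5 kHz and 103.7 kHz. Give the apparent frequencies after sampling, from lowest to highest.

fs/2 = 10.75 kHz.
25.3 kHz mod fs = 3.8 kHz.
3.8 kHz ≤ fs/2 = 10.75 kHz, appears at 3.8 kHz.
94.4 kHz mod fs = 8.4 kHz.
8.4 kHz ≤ fs/2 = 10.75 kHz, appears at 8.4 kHz.
0.5 kHz ≤ fs/2 = 10.75 kHz, passes unchanged.
103.7 kHz mod fs = 17.7 kHz.
17.7 kHz > fs/2 = 10.75 kHz, folds to fs − 17.7 kHz = 3.8 kHz.
Distinct values: {0.5 kHz, 3.8 kHz, 8.4 kHz}.

0.5 kHz, 3.8 kHz, 8.4 kHz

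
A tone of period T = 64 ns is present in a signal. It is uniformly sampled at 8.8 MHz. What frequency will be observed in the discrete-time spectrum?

T = 64 ns → f = 1/T = 15.625 MHz.
15.625 MHz mod fs = 6.825 MHz.
6.825 MHz > fs/2 = 4.4 MHz, folds to fs − 6.825 MHz = 1.975 MHz.

1.975 MHz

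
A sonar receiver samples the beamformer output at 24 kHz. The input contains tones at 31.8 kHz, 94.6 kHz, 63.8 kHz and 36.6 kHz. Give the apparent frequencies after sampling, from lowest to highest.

1.4 kHz, 7.8 kHz, 8.2 kHz, 11.4 kHz

fs/2 = 12 kHz.
31.8 kHz mod fs = 7.8 kHz.
7.8 kHz ≤ fs/2 = 12 kHz, appears at 7.8 kHz.
94.6 kHz mod fs = 22.6 kHz.
22.6 kHz > fs/2 = 12 kHz, folds to fs − 22.6 kHz = 1.4 kHz.
63.8 kHz mod fs = 15.8 kHz.
15.8 kHz > fs/2 = 12 kHz, folds to fs − 15.8 kHz = 8.2 kHz.
36.6 kHz mod fs = 12.6 kHz.
12.6 kHz > fs/2 = 12 kHz, folds to fs − 12.6 kHz = 11.4 kHz.
Distinct values: {1.4 kHz, 7.8 kHz, 8.2 kHz, 11.4 kHz}.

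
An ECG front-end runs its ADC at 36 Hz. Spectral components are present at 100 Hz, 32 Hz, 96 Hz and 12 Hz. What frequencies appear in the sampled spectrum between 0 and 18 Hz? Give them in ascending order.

4 Hz, 8 Hz, 12 Hz

fs/2 = 18 Hz.
100 Hz mod fs = 28 Hz.
28 Hz > fs/2 = 18 Hz, folds to fs − 28 Hz = 8 Hz.
32 Hz > fs/2 = 18 Hz, folds to fs − 32 Hz = 4 Hz.
96 Hz mod fs = 24 Hz.
24 Hz > fs/2 = 18 Hz, folds to fs − 24 Hz = 12 Hz.
12 Hz ≤ fs/2 = 18 Hz, passes unchanged.
Distinct values: {4 Hz, 8 Hz, 12 Hz}.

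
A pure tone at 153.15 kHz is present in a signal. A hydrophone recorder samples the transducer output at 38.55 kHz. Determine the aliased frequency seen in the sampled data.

1.05 kHz

153.15 kHz mod fs = 37.5 kHz.
37.5 kHz > fs/2 = 19.275 kHz, folds to fs − 37.5 kHz = 1.05 kHz.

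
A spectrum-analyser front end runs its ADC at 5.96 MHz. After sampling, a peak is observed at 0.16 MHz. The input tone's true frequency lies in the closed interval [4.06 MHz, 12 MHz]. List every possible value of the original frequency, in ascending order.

Frequencies that alias to 0.16 MHz are k·fs ± 0.16 MHz for integer k ≥ 0.
k=0: 0.16 MHz.
k=1: 5.8 MHz, 6.12 MHz.
k=2: 11.76 MHz, 12.08 MHz.
k=3: 17.72 MHz, 18.04 MHz.
Within [4.06 MHz, 12 MHz]: 5.8 MHz, 6.12 MHz, 11.76 MHz.

5.8 MHz, 6.12 MHz, 11.76 MHz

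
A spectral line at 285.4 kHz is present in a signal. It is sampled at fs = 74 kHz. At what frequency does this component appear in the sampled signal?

285.4 kHz mod fs = 63.4 kHz.
63.4 kHz > fs/2 = 37 kHz, folds to fs − 63.4 kHz = 10.6 kHz.

10.6 kHz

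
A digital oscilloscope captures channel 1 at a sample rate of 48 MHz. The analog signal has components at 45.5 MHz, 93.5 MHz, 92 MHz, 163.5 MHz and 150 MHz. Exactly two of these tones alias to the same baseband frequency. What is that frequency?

2.5 MHz

fs/2 = 24 MHz.
45.5 MHz > fs/2 = 24 MHz, folds to fs − 45.5 MHz = 2.5 MHz.
93.5 MHz mod fs = 45.5 MHz.
45.5 MHz > fs/2 = 24 MHz, folds to fs − 45.5 MHz = 2.5 MHz.
92 MHz mod fs = 44 MHz.
44 MHz > fs/2 = 24 MHz, folds to fs − 44 MHz = 4 MHz.
163.5 MHz mod fs = 19.5 MHz.
19.5 MHz ≤ fs/2 = 24 MHz, appears at 19.5 MHz.
150 MHz mod fs = 6 MHz.
6 MHz ≤ fs/2 = 24 MHz, appears at 6 MHz.
45.5 MHz and 93.5 MHz both map to 2.5 MHz.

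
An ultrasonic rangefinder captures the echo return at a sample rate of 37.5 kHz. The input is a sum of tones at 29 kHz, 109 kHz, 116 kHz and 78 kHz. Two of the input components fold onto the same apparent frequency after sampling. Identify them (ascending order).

109 kHz, 116 kHz

fs/2 = 18.75 kHz.
29 kHz > fs/2 = 18.75 kHz, folds to fs − 29 kHz = 8.5 kHz.
109 kHz mod fs = 34 kHz.
34 kHz > fs/2 = 18.75 kHz, folds to fs − 34 kHz = 3.5 kHz.
116 kHz mod fs = 3.5 kHz.
3.5 kHz ≤ fs/2 = 18.75 kHz, appears at 3.5 kHz.
78 kHz mod fs = 3 kHz.
3 kHz ≤ fs/2 = 18.75 kHz, appears at 3 kHz.
109 kHz and 116 kHz both map to 3.5 kHz.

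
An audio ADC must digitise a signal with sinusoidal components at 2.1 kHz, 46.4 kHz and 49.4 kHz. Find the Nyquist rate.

Highest-frequency component: 49.4 kHz.
Nyquist rate = 2 × 49.4 kHz = 98.8 kHz.

98.8 kHz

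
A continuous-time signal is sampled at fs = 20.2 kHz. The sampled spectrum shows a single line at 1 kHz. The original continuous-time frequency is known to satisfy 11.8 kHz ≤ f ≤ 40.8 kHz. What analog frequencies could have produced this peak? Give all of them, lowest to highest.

19.2 kHz, 21.2 kHz, 39.4 kHz

Frequencies that alias to 1 kHz are k·fs ± 1 kHz for integer k ≥ 0.
k=0: 1 kHz.
k=1: 19.2 kHz, 21.2 kHz.
k=2: 39.4 kHz, 41.4 kHz.
k=3: 59.6 kHz, 61.6 kHz.
Within [11.8 kHz, 40.8 kHz]: 19.2 kHz, 21.2 kHz, 39.4 kHz.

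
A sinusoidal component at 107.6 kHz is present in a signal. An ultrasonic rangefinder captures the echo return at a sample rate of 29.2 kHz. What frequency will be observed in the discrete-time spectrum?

107.6 kHz mod fs = 20 kHz.
20 kHz > fs/2 = 14.6 kHz, folds to fs − 20 kHz = 9.2 kHz.

9.2 kHz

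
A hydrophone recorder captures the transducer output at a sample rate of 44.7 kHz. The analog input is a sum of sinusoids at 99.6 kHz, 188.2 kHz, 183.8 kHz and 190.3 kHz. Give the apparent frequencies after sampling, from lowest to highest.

fs/2 = 22.35 kHz.
99.6 kHz mod fs = 10.2 kHz.
10.2 kHz ≤ fs/2 = 22.35 kHz, appears at 10.2 kHz.
188.2 kHz mod fs = 9.4 kHz.
9.4 kHz ≤ fs/2 = 22.35 kHz, appears at 9.4 kHz.
183.8 kHz mod fs = 5 kHz.
5 kHz ≤ fs/2 = 22.35 kHz, appears at 5 kHz.
190.3 kHz mod fs = 11.5 kHz.
11.5 kHz ≤ fs/2 = 22.35 kHz, appears at 11.5 kHz.
Distinct values: {5 kHz, 9.4 kHz, 10.2 kHz, 11.5 kHz}.

5 kHz, 9.4 kHz, 10.2 kHz, 11.5 kHz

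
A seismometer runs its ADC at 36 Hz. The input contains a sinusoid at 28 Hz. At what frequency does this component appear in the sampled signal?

28 Hz > fs/2 = 18 Hz, folds to fs − 28 Hz = 8 Hz.

8 Hz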